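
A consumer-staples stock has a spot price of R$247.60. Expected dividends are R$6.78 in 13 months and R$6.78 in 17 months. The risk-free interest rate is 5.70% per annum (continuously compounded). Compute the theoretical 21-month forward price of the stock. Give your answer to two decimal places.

PV(dividends) I = 6.78·e^(−0.0570·13/12) + 6.78·e^(−0.0570·17/12)
I = 6.3740 + 6.2540 = 12.6280
F = (S − I)·e^(rT) = (247.60 − 12.6280) · e^(0.0570·21/12)
= 234.9720 · e^0.099750 = 234.9720 × 1.104895 = R$259.62

R$259.62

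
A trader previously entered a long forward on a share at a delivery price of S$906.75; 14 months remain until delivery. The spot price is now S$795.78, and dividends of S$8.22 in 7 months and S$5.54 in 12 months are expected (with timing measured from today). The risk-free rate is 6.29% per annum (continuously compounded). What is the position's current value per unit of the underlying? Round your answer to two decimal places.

-S$59.94

PV(remaining dividends) I = 8.22·e^(−0.0629·7/12) + 5.54·e^(−0.0629·12/12) = 13.1261
Current forward F = (S − I)·e^(rT) = (795.78 − 13.1261)·e^(0.0629·14/12) = 782.6539 × 1.076143 = 842.2475
Value (long) = (F − K)·e^(−rT) = (842.2475 − 906.75) × 0.929245 = -59.9386
Value = -S$59.94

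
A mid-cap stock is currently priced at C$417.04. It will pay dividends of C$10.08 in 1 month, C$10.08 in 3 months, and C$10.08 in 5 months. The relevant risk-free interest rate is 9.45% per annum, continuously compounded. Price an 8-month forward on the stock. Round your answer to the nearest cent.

PV(dividends) I = 10.08·e^(−0.0945·1/12) + 10.08·e^(−0.0945·3/12) + 10.08·e^(−0.0945·5/12)
I = 10.0009 + 9.8447 + 9.6908 = 29.5364
F = (S − I)·e^(rT) = (417.04 − 29.5364) · e^(0.0945·8/12)
= 387.5036 · e^0.063000 = 387.5036 × 1.065027 = C$412.70

C$412.70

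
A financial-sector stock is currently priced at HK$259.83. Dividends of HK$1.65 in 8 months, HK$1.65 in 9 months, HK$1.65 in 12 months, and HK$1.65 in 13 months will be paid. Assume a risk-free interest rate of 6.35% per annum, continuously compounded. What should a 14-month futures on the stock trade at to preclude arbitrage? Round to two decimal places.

PV(dividends) I = 1.65·e^(−0.0635·8/12) + 1.65·e^(−0.0635·9/12) + 1.65·e^(−0.0635·12/12) + 1.65·e^(−0.0635·13/12)
I = 1.5816 + 1.5733 + 1.5485 + 1.5403 = 6.2437
F = (S − I)·e^(rT) = (259.83 − 6.2437) · e^(0.0635·14/12)
= 253.5863 · e^0.074083 = 253.5863 × 1.076896 = HK$273.09

HK$273.09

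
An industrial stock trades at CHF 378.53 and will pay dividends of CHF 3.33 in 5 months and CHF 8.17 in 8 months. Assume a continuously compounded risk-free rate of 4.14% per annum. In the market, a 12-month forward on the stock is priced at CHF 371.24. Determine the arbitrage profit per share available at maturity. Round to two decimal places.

PV(dividends) I = 3.33·e^(−0.0414·5/12) + 8.17·e^(−0.0414·8/12) = 11.2206
Fair forward F* = (S − I)·e^(rT) = (378.53 − 11.2206)·e^0.041400 = 367.3094 × 1.042269 = 382.8352
Market CHF 371.24 < fair 382.8352: forward underpriced → reverse cash-and-carry (short the stock, invest proceeds at r, pay the dividends, go long the forward).
Profit at T = |F_mkt − F*| = |371.24 − 382.8352| = CHF 11.60 per share

CHF 11.60 per share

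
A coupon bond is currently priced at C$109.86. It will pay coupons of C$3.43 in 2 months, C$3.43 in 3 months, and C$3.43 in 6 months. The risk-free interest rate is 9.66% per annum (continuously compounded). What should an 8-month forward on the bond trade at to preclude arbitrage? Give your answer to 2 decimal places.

PV(coupons) I = 3.43·e^(−0.0966·2/12) + 3.43·e^(−0.0966·3/12) + 3.43·e^(−0.0966·6/12)
I = 3.3752 + 3.3482 + 3.2683 = 9.9917
F = (S − I)·e^(rT) = (109.86 − 9.9917) · e^(0.0966·8/12)
= 99.8683 · e^0.064400 = 99.8683 × 1.066519 = C$106.51

C$106.51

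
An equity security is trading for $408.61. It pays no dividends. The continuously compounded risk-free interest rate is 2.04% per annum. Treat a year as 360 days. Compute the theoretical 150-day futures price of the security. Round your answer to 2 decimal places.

F = S·e^(rT) = 408.61 · e^(0.0204 × 150/360)
= 408.61 · e^0.008500 = 408.61 × 1.008536
F = $412.10

$412.10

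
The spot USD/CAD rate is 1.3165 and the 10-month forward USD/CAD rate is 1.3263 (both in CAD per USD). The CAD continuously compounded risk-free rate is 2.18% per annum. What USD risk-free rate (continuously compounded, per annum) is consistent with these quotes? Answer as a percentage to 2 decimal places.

1.29%

F = S·e^((r_CAD − r_USD)T) ⇒ r_USD = r_CAD − ln(F/S)/T
ln(1.3263/1.3165) = 0.007416; /(10/12) = 0.008899
r_USD = 0.0218 − 0.008899 = 0.012901
r_USD = 1.29%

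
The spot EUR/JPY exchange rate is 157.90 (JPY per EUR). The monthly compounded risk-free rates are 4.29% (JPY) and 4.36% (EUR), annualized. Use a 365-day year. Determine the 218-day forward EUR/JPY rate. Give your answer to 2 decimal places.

By covered interest parity, F = S · (1+r_JPY/12)^(12T) / (1+r_EUR/12)^(12T)
= 157.90 × 1.025907 / 1.026334 = 157.90 × 0.999584
F = 157.83 JPY per EUR

157.83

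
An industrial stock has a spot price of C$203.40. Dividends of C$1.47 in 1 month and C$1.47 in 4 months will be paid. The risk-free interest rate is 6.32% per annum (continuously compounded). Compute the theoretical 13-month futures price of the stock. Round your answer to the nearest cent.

C$214.71

PV(dividends) I = 1.47·e^(−0.0632·1/12) + 1.47·e^(−0.0632·4/12)
I = 1.4623 + 1.4394 = 2.9017
F = (S − I)·e^(rT) = (203.40 − 2.9017) · e^(0.0632·13/12)
= 200.4983 · e^0.068467 = 200.4983 × 1.070865 = C$214.71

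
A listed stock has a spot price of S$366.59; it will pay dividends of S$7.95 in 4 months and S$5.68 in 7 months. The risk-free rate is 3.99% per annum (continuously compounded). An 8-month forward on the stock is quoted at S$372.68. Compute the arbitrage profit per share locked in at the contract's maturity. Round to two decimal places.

S$9.96 per share

PV(dividends) I = 7.95·e^(−0.0399·4/12) + 5.68·e^(−0.0399·7/12) = 13.3943
Fair forward F* = (S − I)·e^(rT) = (366.59 − 13.3943)·e^0.026600 = 353.1957 × 1.026957 = 362.7168
Market S$372.68 > fair 362.7168: forward overpriced → cash-and-carry (borrow at r, buy the stock and collect the dividends, short the forward).
Profit at T = |F_mkt − F*| = |372.68 − 362.7168| = S$9.96 per share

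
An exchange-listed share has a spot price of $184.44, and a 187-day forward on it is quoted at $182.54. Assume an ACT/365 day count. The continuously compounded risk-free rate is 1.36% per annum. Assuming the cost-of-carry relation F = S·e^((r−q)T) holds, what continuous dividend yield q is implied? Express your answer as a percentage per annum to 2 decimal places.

3.38%

From F = S·e^((r−q)T): (r − q) = ln(F/S)/T
ln(182.54/184.44) = ln(0.989699) = -0.010354
(r − q) = -0.010354 / (187/365) = -0.020210
q = r − ln(F/S)/T = 0.0136 + 0.020210 = 0.033810
q = 3.38%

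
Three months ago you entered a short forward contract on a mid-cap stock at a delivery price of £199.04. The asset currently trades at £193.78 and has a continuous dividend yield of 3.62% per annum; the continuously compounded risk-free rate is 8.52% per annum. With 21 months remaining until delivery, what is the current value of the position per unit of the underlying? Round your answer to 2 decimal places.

Current fair forward for the remaining 21 months: F = S·e^((r − q)·T), (r − q) = 0.0852 − 0.0362 = 0.0490
F = 193.78 · e^(0.0490 × 21/12) = 193.78 × 1.089534 = 211.1299
Value of long forward = (F − K)·e^(−rT) = (211.1299 − 199.04) · e^(−0.0852·21/12)
= 12.0899 × 0.861483 = 10.42
Short position value = −(long value) = -£10.42

-£10.42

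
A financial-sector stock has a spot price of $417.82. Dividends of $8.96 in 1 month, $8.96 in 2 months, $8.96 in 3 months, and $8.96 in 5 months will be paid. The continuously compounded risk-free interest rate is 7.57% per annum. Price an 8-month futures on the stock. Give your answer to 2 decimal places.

PV(dividends) I = 8.96·e^(−0.0757·1/12) + 8.96·e^(−0.0757·2/12) + 8.96·e^(−0.0757·3/12) + 8.96·e^(−0.0757·5/12)
I = 8.9037 + 8.8477 + 8.7920 + 8.6818 = 35.2252
F = (S − I)·e^(rT) = (417.82 − 35.2252) · e^(0.0757·8/12)
= 382.5948 · e^0.050467 = 382.5948 × 1.051762 = $402.40

$402.40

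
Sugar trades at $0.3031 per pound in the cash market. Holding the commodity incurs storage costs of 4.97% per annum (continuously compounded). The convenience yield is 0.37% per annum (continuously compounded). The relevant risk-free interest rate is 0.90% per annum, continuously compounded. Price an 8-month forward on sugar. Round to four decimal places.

Net carry = r + u − y = 0.0090 + 0.0497 − 0.0037 = 0.0550
F = S·e^((r+u−y)T) = 0.3031 · e^(0.0550 × 8/12) = 0.3031 · e^0.036667
= 0.3031 × 1.037348 = $0.3144 per pound

$0.3144 per pound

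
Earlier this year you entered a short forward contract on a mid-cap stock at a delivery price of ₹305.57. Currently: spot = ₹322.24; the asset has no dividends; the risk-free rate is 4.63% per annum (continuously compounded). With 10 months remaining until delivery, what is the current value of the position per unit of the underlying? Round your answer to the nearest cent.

Current fair forward for the remaining 10 months: F = S·e^(r·T), r = 0.0463
F = 322.24 · e^(0.0463 × 10/12) = 322.24 × 1.039337 = 334.9160
Value of long forward = (F − K)·e^(−rT) = (334.9160 − 305.57) · e^(−0.0463·10/12)
= 29.3460 × 0.962152 = 28.24
Short position value = −(long value) = -₹28.24

-₹28.24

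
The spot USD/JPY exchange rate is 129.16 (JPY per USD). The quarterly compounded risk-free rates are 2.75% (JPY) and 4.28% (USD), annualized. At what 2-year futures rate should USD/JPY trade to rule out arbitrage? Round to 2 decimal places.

125.30

By covered interest parity, F = S · (1+r_JPY/4)^(4T) / (1+r_USD/4)^(4T)
= 129.16 × 1.056342 / 1.088875 = 129.16 × 0.970122
F = 125.30 JPY per USD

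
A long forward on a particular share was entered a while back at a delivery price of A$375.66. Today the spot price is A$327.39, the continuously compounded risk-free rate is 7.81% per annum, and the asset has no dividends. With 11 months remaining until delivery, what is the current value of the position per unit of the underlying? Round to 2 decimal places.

-A$22.32

Current fair forward for the remaining 11 months: F = S·e^(r·T), r = 0.0781
F = 327.39 · e^(0.0781 × 11/12) = 327.39 × 1.074217 = 351.6879
Value of long forward = (F − K)·e^(−rT) = (351.6879 − 375.66) · e^(−0.0781·11/12)
= -23.9721 × 0.930911 = -22.32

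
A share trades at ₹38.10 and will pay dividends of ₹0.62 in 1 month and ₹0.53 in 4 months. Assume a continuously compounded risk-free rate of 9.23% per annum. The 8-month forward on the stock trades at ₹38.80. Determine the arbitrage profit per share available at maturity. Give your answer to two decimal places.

PV(dividends) I = 0.62·e^(−0.0923·1/12) + 0.53·e^(−0.0923·4/12) = 1.1292
Fair forward F* = (S − I)·e^(rT) = (38.10 − 1.1292)·e^0.061533 = 36.9708 × 1.063466 = 39.3172
Market ₹38.80 < fair 39.3172: forward underpriced → reverse cash-and-carry (short the stock, invest proceeds at r, pay the dividends, go long the forward).
Profit at T = |F_mkt − F*| = |38.80 − 39.3172| = ₹0.52 per share

₹0.52 per share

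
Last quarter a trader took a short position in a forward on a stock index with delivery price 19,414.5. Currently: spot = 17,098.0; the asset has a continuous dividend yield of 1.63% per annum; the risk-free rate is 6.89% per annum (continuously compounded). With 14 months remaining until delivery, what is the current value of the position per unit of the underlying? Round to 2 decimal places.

Current fair forward for the remaining 14 months: F = S·e^((r − q)·T), (r − q) = 0.0689 − 0.0163 = 0.0526
F = 17098.0 · e^(0.0526 × 14/12) = 17098.0 × 1.06328872 = 18180.1105
Value of long forward = (F − K)·e^(−rT) = (18180.1105 − 19414.5) · e^(−0.0689·14/12)
= -1234.3895 × 0.92276255 = -1139.05
Short position value = −(long value) = 1139.05

1139.05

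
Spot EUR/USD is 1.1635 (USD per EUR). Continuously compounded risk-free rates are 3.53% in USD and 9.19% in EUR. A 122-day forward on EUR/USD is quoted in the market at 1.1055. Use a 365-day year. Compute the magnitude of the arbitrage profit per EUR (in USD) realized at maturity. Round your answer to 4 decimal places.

0.0362 per EUR (in USD)

Fair forward: F* = S·e^(carry·T), with carry = (r_USD − r_EUR) = 0.0353 − 0.0919 = -0.0566
F* = 1.1635 · e^(-0.0566 × 122/365) = 1.1635 · e^-0.018918 = 1.1635 × 0.981260 = 1.1417
Market 1.1055 < fair 1.1417: forward underpriced → reverse cash-and-carry (short spot, go long the forward).
At maturity, profit = |F_mkt − F*| = |1.1055 − 1.1417| = 0.0362 per EUR (in USD)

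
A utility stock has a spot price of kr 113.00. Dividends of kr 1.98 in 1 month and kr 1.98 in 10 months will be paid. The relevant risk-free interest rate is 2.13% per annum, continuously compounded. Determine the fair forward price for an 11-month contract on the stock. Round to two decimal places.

PV(dividends) I = 1.98·e^(−0.0213·1/12) + 1.98·e^(−0.0213·10/12)
I = 1.9765 + 1.9452 = 3.9217
F = (S − I)·e^(rT) = (113.00 − 3.9217) · e^(0.0213·11/12)
= 109.0783 · e^0.019525 = 109.0783 × 1.019717 = kr 111.23

kr 111.23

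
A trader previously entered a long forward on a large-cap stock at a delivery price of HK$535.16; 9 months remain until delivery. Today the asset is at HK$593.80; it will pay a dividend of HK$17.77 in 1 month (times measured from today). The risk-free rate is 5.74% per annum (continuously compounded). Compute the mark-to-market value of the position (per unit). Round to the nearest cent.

HK$63.50

PV(remaining dividends) I = 17.77·e^(−0.0574·1/12) = 17.6852
Current forward F = (S − I)·e^(rT) = (593.80 − 17.6852)·e^(0.0574·9/12) = 576.1148 × 1.043990 = 601.4581
Value (long) = (F − K)·e^(−rT) = (601.4581 − 535.16) × 0.957863 = 63.5045
Value = HK$63.50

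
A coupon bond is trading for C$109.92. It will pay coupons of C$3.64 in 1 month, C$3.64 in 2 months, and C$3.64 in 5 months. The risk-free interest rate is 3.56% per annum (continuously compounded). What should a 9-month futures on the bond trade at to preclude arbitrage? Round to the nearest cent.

PV(coupons) I = 3.64·e^(−0.0356·1/12) + 3.64·e^(−0.0356·2/12) + 3.64·e^(−0.0356·5/12)
I = 3.6292 + 3.6185 + 3.5864 = 10.8341
F = (S − I)·e^(rT) = (109.92 − 10.8341) · e^(0.0356·9/12)
= 99.0859 · e^0.026700 = 99.0859 × 1.027060 = C$101.77

C$101.77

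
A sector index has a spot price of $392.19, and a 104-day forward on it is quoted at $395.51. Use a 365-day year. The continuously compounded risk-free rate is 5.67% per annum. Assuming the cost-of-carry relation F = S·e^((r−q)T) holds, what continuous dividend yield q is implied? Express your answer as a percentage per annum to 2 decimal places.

From F = S·e^((r−q)T): (r − q) = ln(F/S)/T
ln(395.51/392.19) = ln(1.008465) = 0.008429
(r − q) = 0.008429 / (104/365) = 0.029583
q = r − ln(F/S)/T = 0.0567 − 0.029583 = 0.027117
q = 2.71%

2.71%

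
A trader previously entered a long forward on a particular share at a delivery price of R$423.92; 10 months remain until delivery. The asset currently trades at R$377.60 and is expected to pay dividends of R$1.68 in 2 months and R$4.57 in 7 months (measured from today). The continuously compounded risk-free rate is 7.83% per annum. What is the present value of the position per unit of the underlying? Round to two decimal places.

-R$25.57

PV(remaining dividends) I = 1.68·e^(−0.0783·2/12) + 4.57·e^(−0.0783·7/12) = 6.0242
Current forward F = (S − I)·e^(rT) = (377.60 − 6.0242)·e^(0.0783·10/12) = 371.5758 × 1.067426 = 396.6297
Value (long) = (F − K)·e^(−rT) = (396.6297 − 423.92) × 0.936833 = -25.5665
Value = -R$25.57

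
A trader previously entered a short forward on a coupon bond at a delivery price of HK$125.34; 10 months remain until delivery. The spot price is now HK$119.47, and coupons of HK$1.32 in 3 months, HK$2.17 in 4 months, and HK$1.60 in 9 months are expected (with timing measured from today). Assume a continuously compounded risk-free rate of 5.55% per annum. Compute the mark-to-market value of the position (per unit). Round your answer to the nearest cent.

HK$5.17

PV(remaining coupons) I = 1.32·e^(−0.0555·3/12) + 2.17·e^(−0.0555·4/12) + 1.60·e^(−0.0555·9/12) = 4.9668
Current forward F = (S − I)·e^(rT) = (119.47 − 4.9668)·e^(0.0555·10/12) = 114.5032 × 1.047336 = 119.9233
Value (long) = (F − K)·e^(−rT) = (119.9233 − 125.34) × 0.954803 = -5.1719
Short position value = −(long value) = HK$5.17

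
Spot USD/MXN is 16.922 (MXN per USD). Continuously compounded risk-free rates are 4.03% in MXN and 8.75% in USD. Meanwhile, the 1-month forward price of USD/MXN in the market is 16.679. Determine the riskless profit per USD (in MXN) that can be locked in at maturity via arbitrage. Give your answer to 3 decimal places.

Fair forward: F* = S·e^(carry·T), with carry = (r_MXN − r_USD) = 0.0403 − 0.0875 = -0.0472
F* = 16.922 · e^(-0.0472 × 1/12) = 16.922 · e^-0.003933 = 16.922 × 0.996075 = 16.8556
Market 16.679 < fair 16.8556: forward underpriced → reverse cash-and-carry (short spot, go long the forward).
At maturity, profit = |F_mkt − F*| = |16.679 − 16.8556| = 0.177 per USD (in MXN)

0.177 per USD (in MXN)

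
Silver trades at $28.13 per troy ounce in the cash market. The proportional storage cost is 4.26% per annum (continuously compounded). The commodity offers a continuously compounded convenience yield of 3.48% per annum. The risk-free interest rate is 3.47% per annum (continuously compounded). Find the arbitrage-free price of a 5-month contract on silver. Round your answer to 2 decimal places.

$28.63 per troy ounce

Net carry = r + u − y = 0.0347 + 0.0426 − 0.0348 = 0.0425
F = S·e^((r+u−y)T) = 28.13 · e^(0.0425 × 5/12) = 28.13 · e^0.017708
= 28.13 × 1.017866 = $28.63 per troy ounce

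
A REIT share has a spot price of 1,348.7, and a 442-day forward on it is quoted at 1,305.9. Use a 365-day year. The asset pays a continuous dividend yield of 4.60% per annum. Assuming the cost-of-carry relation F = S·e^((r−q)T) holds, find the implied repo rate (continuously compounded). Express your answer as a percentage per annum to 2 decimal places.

From F = S·e^((r−q)T): (r − q) = ln(F/S)/T
ln(1305.9/1348.7) = ln(0.968266) = -0.032248
(r − q) = -0.032248 / (442/365) = -0.026630
r = ln(F/S)/T + q = -0.026630 + 0.0460 = 0.019370
r = 1.94%

1.94%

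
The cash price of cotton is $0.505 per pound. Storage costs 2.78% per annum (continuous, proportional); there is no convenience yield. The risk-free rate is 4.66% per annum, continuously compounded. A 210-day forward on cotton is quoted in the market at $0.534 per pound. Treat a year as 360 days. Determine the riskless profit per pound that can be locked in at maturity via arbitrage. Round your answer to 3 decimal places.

$0.007 per pound

Fair forward: F* = S·e^(carry·T), with carry = (r + u) = 0.0466 + 0.0278 = 0.0744
F* = 0.505 · e^(0.0744 × 210/360) = 0.505 · e^0.043400 = 0.505 × 1.044356 = $0.5274
Market $0.534 > fair $0.5274: forward overpriced → cash-and-carry (buy spot, short the forward).
At maturity, profit = |F_mkt − F*| = |0.534 − 0.5274| = $0.007 per pound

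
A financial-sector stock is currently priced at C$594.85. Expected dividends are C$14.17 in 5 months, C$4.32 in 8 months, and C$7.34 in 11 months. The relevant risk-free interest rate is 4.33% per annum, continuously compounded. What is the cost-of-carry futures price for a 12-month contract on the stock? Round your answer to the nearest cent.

PV(dividends) I = 14.17·e^(−0.0433·5/12) + 4.32·e^(−0.0433·8/12) + 7.34·e^(−0.0433·11/12)
I = 13.9166 + 4.1971 + 7.0544 = 25.1681
F = (S − I)·e^(rT) = (594.85 − 25.1681) · e^(0.0433·12/12)
= 569.6819 · e^0.043300 = 569.6819 × 1.044251 = C$594.89

C$594.89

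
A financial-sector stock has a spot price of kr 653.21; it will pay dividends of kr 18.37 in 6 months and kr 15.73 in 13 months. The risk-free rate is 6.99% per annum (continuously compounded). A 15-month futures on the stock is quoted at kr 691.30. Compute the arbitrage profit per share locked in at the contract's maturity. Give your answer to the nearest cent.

PV(dividends) I = 18.37·e^(−0.0699·6/12) + 15.73·e^(−0.0699·13/12) = 32.3219
Fair futures F* = (S − I)·e^(rT) = (653.21 − 32.3219)·e^0.087375 = 620.8881 × 1.091306 = 677.5789
Market kr 691.30 > fair 677.5789: forward overpriced → cash-and-carry (borrow at r, buy the stock and collect the dividends, short the forward).
Profit at T = |F_mkt − F*| = |691.30 − 677.5789| = kr 13.72 per share

kr 13.72 per share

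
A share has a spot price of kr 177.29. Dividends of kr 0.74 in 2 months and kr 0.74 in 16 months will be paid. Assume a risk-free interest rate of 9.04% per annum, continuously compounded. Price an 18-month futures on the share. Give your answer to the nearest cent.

PV(dividends) I = 0.74·e^(−0.0904·2/12) + 0.74·e^(−0.0904·16/12)
I = 0.7289 + 0.6560 = 1.3849
F = (S − I)·e^(rT) = (177.29 − 1.3849) · e^(0.0904·18/12)
= 175.9051 · e^0.135600 = 175.9051 × 1.145224 = kr 201.45

kr 201.45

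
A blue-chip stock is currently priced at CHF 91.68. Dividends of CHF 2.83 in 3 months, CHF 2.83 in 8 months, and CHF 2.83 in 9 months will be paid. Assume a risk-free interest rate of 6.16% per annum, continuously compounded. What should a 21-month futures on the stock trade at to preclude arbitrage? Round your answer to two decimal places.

CHF 92.98

PV(dividends) I = 2.83·e^(−0.0616·3/12) + 2.83·e^(−0.0616·8/12) + 2.83·e^(−0.0616·9/12)
I = 2.7868 + 2.7161 + 2.7022 = 8.2051
F = (S − I)·e^(rT) = (91.68 − 8.2051) · e^(0.0616·21/12)
= 83.4749 · e^0.107800 = 83.4749 × 1.113825 = CHF 92.98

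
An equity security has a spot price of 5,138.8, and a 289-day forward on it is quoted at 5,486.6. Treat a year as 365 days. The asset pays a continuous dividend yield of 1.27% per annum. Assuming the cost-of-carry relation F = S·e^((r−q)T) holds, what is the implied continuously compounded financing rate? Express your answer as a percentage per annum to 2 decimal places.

From F = S·e^((r−q)T): (r − q) = ln(F/S)/T
ln(5486.6/5138.8) = ln(1.067681) = 0.065489
(r − q) = 0.065489 / (289/365) = 0.082711
r = ln(F/S)/T + q = 0.082711 + 0.0127 = 0.095411
r = 9.54%

9.54%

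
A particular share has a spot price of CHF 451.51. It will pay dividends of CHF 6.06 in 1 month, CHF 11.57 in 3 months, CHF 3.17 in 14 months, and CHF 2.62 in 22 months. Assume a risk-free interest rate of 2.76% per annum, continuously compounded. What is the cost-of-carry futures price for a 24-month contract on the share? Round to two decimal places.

CHF 452.73

PV(dividends) I = 6.06·e^(−0.0276·1/12) + 11.57·e^(−0.0276·3/12) + 3.17·e^(−0.0276·14/12) + 2.62·e^(−0.0276·22/12)
I = 6.0461 + 11.4904 + 3.0696 + 2.4907 = 23.0968
F = (S − I)·e^(rT) = (451.51 − 23.0968) · e^(0.0276·24/12)
= 428.4132 · e^0.055200 = 428.4132 × 1.056752 = CHF 452.73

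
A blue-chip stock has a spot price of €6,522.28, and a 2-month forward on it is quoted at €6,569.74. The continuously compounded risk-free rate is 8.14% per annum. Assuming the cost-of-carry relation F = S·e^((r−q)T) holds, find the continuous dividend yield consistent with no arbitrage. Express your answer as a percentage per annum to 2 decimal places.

From F = S·e^((r−q)T): (r − q) = ln(F/S)/T
ln(6569.74/6522.28) = ln(1.007277) = 0.007251
(r − q) = 0.007251 / (2/12) = 0.043506
q = r − ln(F/S)/T = 0.0814 − 0.043506 = 0.037894
q = 3.79%

3.79%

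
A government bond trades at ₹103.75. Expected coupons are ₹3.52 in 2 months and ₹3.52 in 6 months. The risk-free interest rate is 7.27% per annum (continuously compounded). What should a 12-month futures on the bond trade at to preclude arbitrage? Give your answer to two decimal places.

₹104.18

PV(coupons) I = 3.52·e^(−0.0727·2/12) + 3.52·e^(−0.0727·6/12)
I = 3.4776 + 3.3943 = 6.8719
F = (S − I)·e^(rT) = (103.75 − 6.8719) · e^(0.0727·12/12)
= 96.8781 · e^0.072700 = 96.8781 × 1.075408 = ₹104.18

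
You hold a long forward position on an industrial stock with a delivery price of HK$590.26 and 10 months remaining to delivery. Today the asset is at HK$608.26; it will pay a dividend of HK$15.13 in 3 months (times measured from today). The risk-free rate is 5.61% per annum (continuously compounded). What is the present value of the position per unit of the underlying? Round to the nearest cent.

HK$30.04

PV(remaining dividends) I = 15.13·e^(−0.0561·3/12) = 14.9193
Current forward F = (S − I)·e^(rT) = (608.26 − 14.9193)·e^(0.0561·10/12) = 593.3407 × 1.047860 = 621.7380
Value (long) = (F − K)·e^(−rT) = (621.7380 − 590.26) × 0.954326 = 30.0403
Value = HK$30.04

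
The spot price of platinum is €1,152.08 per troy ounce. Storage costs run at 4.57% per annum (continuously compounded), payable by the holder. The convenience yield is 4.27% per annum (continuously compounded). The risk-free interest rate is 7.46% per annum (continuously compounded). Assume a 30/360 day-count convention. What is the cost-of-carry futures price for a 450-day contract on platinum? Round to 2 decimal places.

Net carry = r + u − y = 0.0746 + 0.0457 − 0.0427 = 0.0776
F = S·e^((r+u−y)T) = 1152.08 · e^(0.0776 × 450/360) = 1152.08 · e^0.09700000
= 1152.08 × 1.10186037 = €1,269.43 per troy ounce

€1,269.43 per troy ounce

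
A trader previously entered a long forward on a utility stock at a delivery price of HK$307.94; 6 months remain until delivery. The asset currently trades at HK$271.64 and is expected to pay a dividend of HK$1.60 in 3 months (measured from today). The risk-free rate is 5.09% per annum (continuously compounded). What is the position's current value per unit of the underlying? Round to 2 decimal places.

PV(remaining dividends) I = 1.60·e^(−0.0509·3/12) = 1.5798
Current forward F = (S − I)·e^(rT) = (271.64 − 1.5798)·e^(0.0509·6/12) = 270.0602 × 1.025777 = 277.0215
Value (long) = (F − K)·e^(−rT) = (277.0215 − 307.94) × 0.974871 = -30.1415
Value = -HK$30.14

-HK$30.14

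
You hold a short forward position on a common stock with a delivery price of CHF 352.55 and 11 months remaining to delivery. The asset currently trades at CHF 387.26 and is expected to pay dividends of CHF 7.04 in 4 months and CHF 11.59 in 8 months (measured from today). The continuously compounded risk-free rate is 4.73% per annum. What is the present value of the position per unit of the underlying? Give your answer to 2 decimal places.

PV(remaining dividends) I = 7.04·e^(−0.0473·4/12) + 11.59·e^(−0.0473·8/12) = 18.1601
Current forward F = (S − I)·e^(rT) = (387.26 − 18.1601)·e^(0.0473·11/12) = 369.0999 × 1.044312 = 385.4555
Value (long) = (F − K)·e^(−rT) = (385.4555 − 352.55) × 0.957568 = 31.5093
Short position value = −(long value) = -CHF 31.51

-CHF 31.51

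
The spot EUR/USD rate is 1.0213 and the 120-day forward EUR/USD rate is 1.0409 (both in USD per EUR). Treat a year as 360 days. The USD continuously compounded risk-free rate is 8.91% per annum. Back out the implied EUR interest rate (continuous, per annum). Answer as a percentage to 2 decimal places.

F = S·e^((r_USD − r_EUR)T) ⇒ r_EUR = r_USD − ln(F/S)/T
ln(1.0409/1.0213) = 0.019009; /(120/360) = 0.057027
r_EUR = 0.0891 − 0.057027 = 0.032073
r_EUR = 3.21%

3.21%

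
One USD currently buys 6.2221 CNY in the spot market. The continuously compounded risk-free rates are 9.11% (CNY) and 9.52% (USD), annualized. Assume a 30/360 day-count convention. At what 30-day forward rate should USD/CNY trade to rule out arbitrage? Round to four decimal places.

6.2200

F = S·e^((r_CNY − r_USD)T) = 6.2221 · e^((0.0911 − 0.0952) × 30/360)
= 6.2221 · e^-0.000342 = 6.2221 × 0.999658
F = 6.2200 CNY per USD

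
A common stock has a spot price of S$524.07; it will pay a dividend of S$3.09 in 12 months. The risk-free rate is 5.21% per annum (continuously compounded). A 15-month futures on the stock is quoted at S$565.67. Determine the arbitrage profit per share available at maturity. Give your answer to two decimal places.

PV(dividends) I = 3.09·e^(−0.0521·12/12) = 2.9331
Fair futures F* = (S − I)·e^(rT) = (524.07 − 2.9331)·e^0.065125 = 521.1369 × 1.067292 = 556.2052
Market S$565.67 > fair 556.2052: forward overpriced → cash-and-carry (borrow at r, buy the stock and collect the dividends, short the forward).
Profit at T = |F_mkt − F*| = |565.67 − 556.2052| = S$9.46 per share

S$9.46 per share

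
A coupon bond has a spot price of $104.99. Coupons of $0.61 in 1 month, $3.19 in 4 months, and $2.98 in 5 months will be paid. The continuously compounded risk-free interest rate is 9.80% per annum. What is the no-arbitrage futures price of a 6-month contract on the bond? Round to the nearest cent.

$103.38

PV(coupons) I = 0.61·e^(−0.0980·1/12) + 3.19·e^(−0.0980·4/12) + 2.98·e^(−0.0980·5/12)
I = 0.6050 + 3.0875 + 2.8608 = 6.5533
F = (S − I)·e^(rT) = (104.99 − 6.5533) · e^(0.0980·6/12)
= 98.4367 · e^0.049000 = 98.4367 × 1.050220 = $103.38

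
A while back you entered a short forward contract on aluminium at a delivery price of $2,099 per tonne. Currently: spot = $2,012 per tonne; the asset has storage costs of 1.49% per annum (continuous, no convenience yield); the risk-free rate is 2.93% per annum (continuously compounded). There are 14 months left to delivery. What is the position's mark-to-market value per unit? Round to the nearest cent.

-$18.82 per tonne

Current fair forward for the remaining 14 months: F = S·e^((r + u)·T), (r + u) = 0.0293 + 0.0149 = 0.0442
F = 2012 · e^(0.0442 × 14/12) = 2012 × 1.05291938 = 2118.4738
Value of long forward = (F − K)·e^(−rT) = (2118.4738 − 2099) · e^(−0.0293·14/12)
= 19.4738 × 0.96639432 = 18.82
Short position value = −(long value) = -$18.82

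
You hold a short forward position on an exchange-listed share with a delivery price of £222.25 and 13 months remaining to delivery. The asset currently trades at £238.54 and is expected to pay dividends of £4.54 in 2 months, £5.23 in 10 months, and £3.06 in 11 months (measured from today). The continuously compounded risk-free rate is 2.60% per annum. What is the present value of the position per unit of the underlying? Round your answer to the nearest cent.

PV(remaining dividends) I = 4.54·e^(−0.0260·2/12) + 5.23·e^(−0.0260·10/12) + 3.06·e^(−0.0260·11/12) = 12.6262
Current forward F = (S − I)·e^(rT) = (238.54 − 12.6262)·e^(0.0260·13/12) = 225.9138 × 1.028567 = 232.3675
Value (long) = (F − K)·e^(−rT) = (232.3675 − 222.25) × 0.972226 = 9.8365
Short position value = −(long value) = -£9.84

-£9.84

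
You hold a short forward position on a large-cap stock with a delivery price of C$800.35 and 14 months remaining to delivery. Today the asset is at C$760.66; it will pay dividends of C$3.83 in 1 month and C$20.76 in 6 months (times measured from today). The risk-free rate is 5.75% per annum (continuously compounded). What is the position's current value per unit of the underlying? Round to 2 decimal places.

PV(remaining dividends) I = 3.83·e^(−0.0575·1/12) + 20.76·e^(−0.0575·6/12) = 23.9833
Current forward F = (S − I)·e^(rT) = (760.66 − 23.9833)·e^(0.0575·14/12) = 736.6767 × 1.069385 = 787.7910
Value (long) = (F − K)·e^(−rT) = (787.7910 − 800.35) × 0.935117 = -11.7441
Short position value = −(long value) = C$11.74

C$11.74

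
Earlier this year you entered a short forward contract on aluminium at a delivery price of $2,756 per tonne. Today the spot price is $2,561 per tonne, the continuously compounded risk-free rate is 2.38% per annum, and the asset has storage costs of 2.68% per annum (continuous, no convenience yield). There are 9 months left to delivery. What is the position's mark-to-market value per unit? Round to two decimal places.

$94.24 per tonne

Current fair forward for the remaining 9 months: F = S·e^((r + u)·T), (r + u) = 0.0238 + 0.0268 = 0.0506
F = 2561 · e^(0.0506 × 9/12) = 2561 × 1.03867930 = 2660.0577
Value of long forward = (F − K)·e^(−rT) = (2660.0577 − 2756) · e^(−0.0238·9/12)
= -95.9423 × 0.98230837 = -94.24
Short position value = −(long value) = $94.24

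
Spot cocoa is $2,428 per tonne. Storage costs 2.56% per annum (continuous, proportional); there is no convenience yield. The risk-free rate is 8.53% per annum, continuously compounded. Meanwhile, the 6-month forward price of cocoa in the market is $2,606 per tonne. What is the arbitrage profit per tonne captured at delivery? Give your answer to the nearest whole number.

Fair forward: F* = S·e^(carry·T), with carry = (r + u) = 0.0853 + 0.0256 = 0.1109
F* = 2428 · e^(0.1109 × 6/12) = 2428 · e^0.055450 = 2428 × 1.057016 = $2566.4348
Market $2606 > fair $2566.4348: forward overpriced → cash-and-carry (buy spot, short the forward).
At maturity, profit = |F_mkt − F*| = |2606 − 2566.4348| = $40 per tonne

$40 per tonne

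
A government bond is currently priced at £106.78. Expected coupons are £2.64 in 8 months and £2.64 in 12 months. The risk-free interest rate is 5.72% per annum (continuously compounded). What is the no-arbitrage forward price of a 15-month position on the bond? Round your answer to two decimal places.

PV(coupons) I = 2.64·e^(−0.0572·8/12) + 2.64·e^(−0.0572·12/12)
I = 2.5412 + 2.4932 = 5.0344
F = (S − I)·e^(rT) = (106.78 − 5.0344) · e^(0.0572·15/12)
= 101.7456 · e^0.071500 = 101.7456 × 1.074118 = £109.29

£109.29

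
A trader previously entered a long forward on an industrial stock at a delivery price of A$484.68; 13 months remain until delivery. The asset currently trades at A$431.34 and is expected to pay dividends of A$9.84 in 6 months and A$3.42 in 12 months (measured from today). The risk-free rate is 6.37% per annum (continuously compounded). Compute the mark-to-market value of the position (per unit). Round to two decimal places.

-A$33.76

PV(remaining dividends) I = 9.84·e^(−0.0637·6/12) + 3.42·e^(−0.0637·12/12) = 12.7405
Current forward F = (S − I)·e^(rT) = (431.34 − 12.7405)·e^(0.0637·13/12) = 418.5995 × 1.071445 = 448.5063
Value (long) = (F − K)·e^(−rT) = (448.5063 − 484.68) × 0.933319 = -33.7616
Value = -A$33.76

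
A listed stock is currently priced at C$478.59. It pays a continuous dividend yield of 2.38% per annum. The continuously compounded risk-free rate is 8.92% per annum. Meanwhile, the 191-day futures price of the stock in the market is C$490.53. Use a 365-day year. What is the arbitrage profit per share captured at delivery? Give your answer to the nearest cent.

Fair futures: F* = S·e^(carry·T), with carry = (r − q) = 0.0892 − 0.0238 = 0.0654
F* = 478.59 · e^(0.0654 × 191/365) = 478.59 · e^0.034223 = 478.59 × 1.034815 = C$495.2521
Market C$490.53 < fair C$495.2521: forward underpriced → reverse cash-and-carry (short spot, go long the forward).
At maturity, profit = |F_mkt − F*| = |490.53 − 495.2521| = C$4.72 per share

C$4.72 per share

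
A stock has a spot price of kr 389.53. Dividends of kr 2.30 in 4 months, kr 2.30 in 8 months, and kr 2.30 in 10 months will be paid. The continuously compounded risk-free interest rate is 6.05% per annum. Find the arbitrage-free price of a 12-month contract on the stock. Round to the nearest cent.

PV(dividends) I = 2.30·e^(−0.0605·4/12) + 2.30·e^(−0.0605·8/12) + 2.30·e^(−0.0605·10/12)
I = 2.2541 + 2.2091 + 2.1869 = 6.6501
F = (S − I)·e^(rT) = (389.53 − 6.6501) · e^(0.0605·12/12)
= 382.8799 · e^0.060500 = 382.8799 × 1.062368 = kr 406.76

kr 406.76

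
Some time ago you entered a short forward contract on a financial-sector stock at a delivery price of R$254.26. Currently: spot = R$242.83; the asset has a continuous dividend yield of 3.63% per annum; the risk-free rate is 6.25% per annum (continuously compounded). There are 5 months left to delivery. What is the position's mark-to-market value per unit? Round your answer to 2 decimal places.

Current fair forward for the remaining 5 months: F = S·e^((r − q)·T), (r − q) = 0.0625 − 0.0363 = 0.0262
F = 242.83 · e^(0.0262 × 5/12) = 242.83 × 1.010976 = 245.4953
Value of long forward = (F − K)·e^(−rT) = (245.4953 − 254.26) · e^(−0.0625·5/12)
= -8.7647 × 0.974294 = -8.54
Short position value = −(long value) = R$8.54

R$8.54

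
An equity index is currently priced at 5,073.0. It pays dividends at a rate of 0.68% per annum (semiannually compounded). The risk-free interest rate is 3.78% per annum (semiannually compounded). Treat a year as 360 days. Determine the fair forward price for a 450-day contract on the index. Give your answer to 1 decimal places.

5,271.2

F = S · (1+r/2)^(2T) / (1+q/2)^(2T)
= 5073.0 × 1.047922 / 1.008522 = 5073.0 × 1.039067
F = 5,271.2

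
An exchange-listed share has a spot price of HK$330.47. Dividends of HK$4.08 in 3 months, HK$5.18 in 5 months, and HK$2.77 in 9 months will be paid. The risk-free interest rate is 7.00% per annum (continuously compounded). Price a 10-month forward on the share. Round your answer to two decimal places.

PV(dividends) I = 4.08·e^(−0.0700·3/12) + 5.18·e^(−0.0700·5/12) + 2.77·e^(−0.0700·9/12)
I = 4.0092 + 5.0311 + 2.6283 = 11.6686
F = (S − I)·e^(rT) = (330.47 − 11.6686) · e^(0.0700·10/12)
= 318.8014 · e^0.058333 = 318.8014 × 1.060068 = HK$337.95

HK$337.95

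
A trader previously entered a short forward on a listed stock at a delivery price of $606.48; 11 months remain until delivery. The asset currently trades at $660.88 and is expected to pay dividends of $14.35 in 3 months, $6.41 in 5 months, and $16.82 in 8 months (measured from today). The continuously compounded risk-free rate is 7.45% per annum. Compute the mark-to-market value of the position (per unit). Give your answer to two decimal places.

PV(remaining dividends) I = 14.35·e^(−0.0745·3/12) + 6.41·e^(−0.0745·5/12) + 16.82·e^(−0.0745·8/12) = 36.3043
Current forward F = (S − I)·e^(rT) = (660.88 − 36.3043)·e^(0.0745·11/12) = 624.5757 × 1.070678 = 668.7195
Value (long) = (F − K)·e^(−rT) = (668.7195 − 606.48) × 0.933988 = 58.1309
Short position value = −(long value) = -$58.13

-$58.13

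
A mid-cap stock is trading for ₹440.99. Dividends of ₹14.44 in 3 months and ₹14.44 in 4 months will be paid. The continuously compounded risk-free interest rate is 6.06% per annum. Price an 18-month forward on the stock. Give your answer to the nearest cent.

PV(dividends) I = 14.44·e^(−0.0606·3/12) + 14.44·e^(−0.0606·4/12)
I = 14.2229 + 14.1512 = 28.3741
F = (S − I)·e^(rT) = (440.99 − 28.3741) · e^(0.0606·18/12)
= 412.6159 · e^0.090900 = 412.6159 × 1.095159 = ₹451.88

₹451.88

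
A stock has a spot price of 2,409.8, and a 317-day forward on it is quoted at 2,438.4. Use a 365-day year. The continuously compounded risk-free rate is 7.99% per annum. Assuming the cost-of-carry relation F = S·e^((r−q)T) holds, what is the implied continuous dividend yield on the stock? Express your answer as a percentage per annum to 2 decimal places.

6.63%

From F = S·e^((r−q)T): (r − q) = ln(F/S)/T
ln(2438.4/2409.8) = ln(1.011868) = 0.011798
(r − q) = 0.011798 / (317/365) = 0.013584
q = r − ln(F/S)/T = 0.0799 − 0.013584 = 0.066316
q = 6.63%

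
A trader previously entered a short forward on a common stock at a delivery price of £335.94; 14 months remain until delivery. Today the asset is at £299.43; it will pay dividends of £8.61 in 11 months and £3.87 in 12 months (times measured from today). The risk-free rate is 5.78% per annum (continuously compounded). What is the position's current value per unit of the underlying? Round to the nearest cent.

£26.42

PV(remaining dividends) I = 8.61·e^(−0.0578·11/12) + 3.87·e^(−0.0578·12/12) = 11.8183
Current forward F = (S − I)·e^(rT) = (299.43 − 11.8183)·e^(0.0578·14/12) = 287.6117 × 1.069759 = 307.6752
Value (long) = (F − K)·e^(−rT) = (307.6752 − 335.94) × 0.934790 = -26.4217
Short position value = −(long value) = £26.42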